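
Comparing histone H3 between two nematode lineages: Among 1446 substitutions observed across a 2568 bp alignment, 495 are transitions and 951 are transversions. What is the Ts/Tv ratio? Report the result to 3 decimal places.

R = 495/951 = 0.520504… ≈ 0.521 (to 3 d.p.).

0.521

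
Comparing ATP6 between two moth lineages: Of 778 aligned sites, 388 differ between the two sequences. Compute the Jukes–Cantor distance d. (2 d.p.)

0.82

p = 388/778 ≈ 0.498715.
d = −(3/4) ln(1 − 4p/3) = −0.75 ln(1 − 0.664953) = −0.75 ln(0.335047)
  = −0.75 × (-1.093484) = 0.820113 substitutions/site.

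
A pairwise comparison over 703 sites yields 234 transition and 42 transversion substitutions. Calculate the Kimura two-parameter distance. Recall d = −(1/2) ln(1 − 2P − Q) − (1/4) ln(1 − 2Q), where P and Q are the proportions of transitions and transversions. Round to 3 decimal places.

P = 234/703 ≈ 0.332859 and Q = 42/703 ≈ 0.059744.
Under the Kimura two-parameter model, d = −½ ln(1 − 2P − Q) − ¼ ln(1 − 2Q).
1 − 2P − Q = 0.274538, giving −½ ln(0.274538) = 0.646333.
1 − 2Q = 0.880512, giving −¼ ln(0.880512) = 0.031813.
d = 0.646333 + 0.031813 = 0.678146.

0.678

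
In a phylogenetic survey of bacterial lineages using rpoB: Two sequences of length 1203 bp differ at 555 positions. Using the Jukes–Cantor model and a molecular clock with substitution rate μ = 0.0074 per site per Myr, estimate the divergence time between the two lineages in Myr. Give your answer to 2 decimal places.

p = 555/1203 ≈ 0.461347.
d = −(3/4) ln(1 − 4p/3) = −0.75 ln(1 − 0.615129) = −0.75 ln(0.384871)
  = −0.75 × (-0.954847) = 0.716135 substitutions/site.
Under a molecular clock d = 2μt, so t = d/(2μ) = 0.716135 / (2 × 0.0074) = 48.39 Myr.

48.39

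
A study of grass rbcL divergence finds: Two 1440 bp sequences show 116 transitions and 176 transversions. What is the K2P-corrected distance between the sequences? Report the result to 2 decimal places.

0.24

P = 116/1440 ≈ 0.080556 and Q = 176/1440 ≈ 0.122222.
Under the Kimura two-parameter model, d = −½ ln(1 − 2P − Q) − ¼ ln(1 − 2Q).
1 − 2P − Q = 0.716666, giving −½ ln(0.716666) = 0.166573.
1 − 2Q = 0.755556, giving −¼ ln(0.755556) = 0.070075.
d = 0.166573 + 0.070075 = 0.236648.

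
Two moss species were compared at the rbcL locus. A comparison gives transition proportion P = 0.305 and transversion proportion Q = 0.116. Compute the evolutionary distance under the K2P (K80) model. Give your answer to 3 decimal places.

Under the Kimura two-parameter model, d = −½ ln(1 − 2P − Q) − ¼ ln(1 − 2Q).
1 − 2P − Q = 0.274, giving −½ ln(0.274) = 0.647314.
1 − 2Q = 0.768, giving −¼ ln(0.768) = 0.065991.
d = 0.647314 + 0.065991 = 0.713305.

0.713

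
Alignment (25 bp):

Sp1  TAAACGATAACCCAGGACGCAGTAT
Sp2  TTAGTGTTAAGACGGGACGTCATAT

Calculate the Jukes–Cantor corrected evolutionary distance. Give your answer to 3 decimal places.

0.572

The sequences differ at 10 of 25 sites (2, 4, 5, 7, 11, 12, 14, 20, 21, 22), so p = 10/25 = 0.4.
d = −(3/4) ln(1 − 4p/3) = −0.75 ln(1 − 0.533333) = −0.75 ln(0.466667)
  = −0.75 × (-0.762139) = 0.571604 substitutions/site.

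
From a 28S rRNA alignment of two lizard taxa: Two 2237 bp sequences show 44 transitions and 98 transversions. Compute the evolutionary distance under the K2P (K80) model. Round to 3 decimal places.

0.066

P = 44/2237 ≈ 0.019669 and Q = 98/2237 ≈ 0.043809.
Under the Kimura two-parameter model, d = −½ ln(1 − 2P − Q) − ¼ ln(1 − 2Q).
1 − 2P − Q = 0.916853, giving −½ ln(0.916853) = 0.043404.
1 − 2Q = 0.912382, giving −¼ ln(0.912382) = 0.022924.
d = 0.043404 + 0.022924 = 0.066328.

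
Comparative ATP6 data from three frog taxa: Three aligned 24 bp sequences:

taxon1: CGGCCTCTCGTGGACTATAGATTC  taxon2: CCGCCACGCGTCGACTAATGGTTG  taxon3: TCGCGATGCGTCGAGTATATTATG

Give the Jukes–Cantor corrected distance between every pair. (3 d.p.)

taxon1–taxon2: 8/24 sites differ → p ≈ 0.333333, d = −0.75 ln(1 − 0.444444) = 0.440839 ≈ 0.441.
taxon1–taxon3: 12/24 sites differ → p = 0.5, d = −0.75 ln(1 − 0.666667) = 0.823960 ≈ 0.824.
taxon2–taxon3: 9/24 sites differ → p = 0.375, d = −0.75 ln(1 − 0.5) = 0.519860 ≈ 0.520.

d(taxon1,taxon2) = 0.441, d(taxon1,taxon3) = 0.824, d(taxon2,taxon3) = 0.520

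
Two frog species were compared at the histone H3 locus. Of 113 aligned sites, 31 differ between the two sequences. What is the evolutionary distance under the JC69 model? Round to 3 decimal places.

0.342

p = 31/113 ≈ 0.274336.
d = −(3/4) ln(1 − 4p/3) = −0.75 ln(1 − 0.365781) = −0.75 ln(0.634219)
  = −0.75 × (-0.455361) = 0.341521 substitutions/site.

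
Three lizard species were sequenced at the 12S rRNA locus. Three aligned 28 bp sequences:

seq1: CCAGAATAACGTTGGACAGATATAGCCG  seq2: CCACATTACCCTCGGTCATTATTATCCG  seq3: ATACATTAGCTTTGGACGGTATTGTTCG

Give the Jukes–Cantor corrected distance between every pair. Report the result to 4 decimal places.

seq1–seq2: 11/28 sites differ → p ≈ 0.392857, d = −0.75 ln(1 − 0.523809) = 0.556452 ≈ 0.5565.
seq1–seq3: 13/28 sites differ → p ≈ 0.464286, d = −0.75 ln(1 − 0.619048) = 0.723811 ≈ 0.7238.
seq2–seq3: 10/28 sites differ → p ≈ 0.357143, d = −0.75 ln(1 − 0.476191) = 0.484971 ≈ 0.4850.

d(seq1,seq2) = 0.5565, d(seq1,seq3) = 0.7238, d(seq2,seq3) = 0.4850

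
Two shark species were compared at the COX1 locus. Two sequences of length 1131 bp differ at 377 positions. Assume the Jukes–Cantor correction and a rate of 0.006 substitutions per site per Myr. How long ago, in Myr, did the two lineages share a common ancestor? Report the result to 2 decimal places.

p = 377/1131 ≈ 0.333333.
d = −(3/4) ln(1 − 4p/3) = −0.75 ln(1 − 0.444444) = −0.75 ln(0.555556)
  = −0.75 × (-0.587786) = 0.440840 substitutions/site.
Under a molecular clock d = 2μt, so t = d/(2μ) = 0.440840 / (2 × 0.006) = 36.74 Myr.

36.74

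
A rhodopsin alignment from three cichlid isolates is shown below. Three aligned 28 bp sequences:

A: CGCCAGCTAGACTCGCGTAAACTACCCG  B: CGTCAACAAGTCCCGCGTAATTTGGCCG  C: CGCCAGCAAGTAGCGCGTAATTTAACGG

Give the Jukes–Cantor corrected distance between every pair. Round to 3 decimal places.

d(A,B) = 0.420, d(A,C) = 0.360, d(B,C) = 0.304

A–B: 9/28 sites differ → p ≈ 0.321429, d = −0.75 ln(1 − 0.428572) = 0.419713 ≈ 0.420.
A–C: 8/28 sites differ → p ≈ 0.285714, d = −0.75 ln(1 − 0.380952) = 0.359679 ≈ 0.360.
B–C: 7/28 sites differ → p = 0.25, d = −0.75 ln(1 − 0.333333) = 0.304098 ≈ 0.304.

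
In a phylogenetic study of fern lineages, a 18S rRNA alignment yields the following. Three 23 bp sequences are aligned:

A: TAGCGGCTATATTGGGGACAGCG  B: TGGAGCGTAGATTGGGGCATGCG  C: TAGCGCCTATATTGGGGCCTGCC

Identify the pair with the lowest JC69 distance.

A–B: 8/23 differ, p = 0.348, d = 0.467.
A–C: 4/23 differ, p = 0.174, d = 0.198.
B–C: 6/23 differ, p = 0.261, d = 0.321.
The smallest distance is between A and C.

A and C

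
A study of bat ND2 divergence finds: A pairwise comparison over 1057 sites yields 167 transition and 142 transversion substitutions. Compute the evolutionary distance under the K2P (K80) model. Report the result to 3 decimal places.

P = 167/1057 ≈ 0.157994 and Q = 142/1057 ≈ 0.134342.
Under the Kimura two-parameter model, d = −½ ln(1 − 2P − Q) − ¼ ln(1 − 2Q).
1 − 2P − Q = 0.54967, giving −½ ln(0.54967) = 0.299219.
1 − 2Q = 0.731316, giving −¼ ln(0.731316) = 0.078227.
d = 0.299219 + 0.078227 = 0.377446.

0.377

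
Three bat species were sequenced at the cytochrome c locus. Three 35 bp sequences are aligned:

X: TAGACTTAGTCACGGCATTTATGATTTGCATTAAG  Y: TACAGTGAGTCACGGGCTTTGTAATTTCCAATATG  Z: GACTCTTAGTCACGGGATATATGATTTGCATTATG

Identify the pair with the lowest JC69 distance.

X–Y: 10/35 differ, p = 0.286, d = 0.360.
X–Z: 6/35 differ, p = 0.171, d = 0.195.
Y–Z: 10/35 differ, p = 0.286, d = 0.360.
The smallest distance is between X and Z.

X and Z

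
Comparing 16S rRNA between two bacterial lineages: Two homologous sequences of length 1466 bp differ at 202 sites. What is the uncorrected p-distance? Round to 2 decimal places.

p = 202/1466 = 0.137789… ≈ 0.14 (to 2 d.p.).

0.14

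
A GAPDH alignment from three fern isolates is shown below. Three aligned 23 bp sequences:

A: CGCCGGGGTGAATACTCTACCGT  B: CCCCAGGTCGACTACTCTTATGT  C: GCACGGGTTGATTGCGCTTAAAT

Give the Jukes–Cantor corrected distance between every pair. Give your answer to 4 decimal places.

d(A,B) = 0.4674, d(A,C) = 0.7614, d(B,C) = 0.5532

A–B: 8/23 sites differ → p ≈ 0.347826, d = −0.75 ln(1 − 0.463768) = 0.467391 ≈ 0.4674.
A–C: 11/23 sites differ → p ≈ 0.478261, d = −0.75 ln(1 − 0.637681) = 0.761423 ≈ 0.7614.
B–C: 9/23 sites differ → p ≈ 0.391304, d = −0.75 ln(1 − 0.521739) = 0.553199 ≈ 0.5532.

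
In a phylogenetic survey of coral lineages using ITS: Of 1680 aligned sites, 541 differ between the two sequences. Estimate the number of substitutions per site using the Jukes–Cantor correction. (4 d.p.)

0.4208

p = 541/1680 ≈ 0.322024.
d = −(3/4) ln(1 − 4p/3) = −0.75 ln(1 − 0.429365) = −0.75 ln(0.570635)
  = −0.75 × (-0.561006) = 0.420755 substitutions/site.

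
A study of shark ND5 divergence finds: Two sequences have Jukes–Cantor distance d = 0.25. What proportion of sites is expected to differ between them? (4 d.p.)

0.2126

p = (3/4)(1 − e^(−4d/3)) = 0.75 × (1 − e^(-0.333333)) = 0.75 × (1 − 0.716532) = 0.212601.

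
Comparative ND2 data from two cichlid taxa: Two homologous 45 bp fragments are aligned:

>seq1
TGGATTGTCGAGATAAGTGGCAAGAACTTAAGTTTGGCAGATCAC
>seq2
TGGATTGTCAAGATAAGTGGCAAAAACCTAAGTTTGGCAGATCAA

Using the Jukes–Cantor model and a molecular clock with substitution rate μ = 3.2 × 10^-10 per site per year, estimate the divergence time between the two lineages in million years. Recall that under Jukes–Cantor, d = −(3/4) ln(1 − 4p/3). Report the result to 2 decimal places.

147.83

The sequences differ at 4 of 45 sites (10, 24, 28, 45), so p = 4/45 ≈ 0.088889.
d = −(3/4) ln(1 − 4p/3) = −0.75 ln(1 − 0.118519) = −0.75 ln(0.881481)
  = −0.75 × (-0.126152) = 0.094614 substitutions/site.
Under a molecular clock d = 2μt, so t = d/(2μ) = 0.094614 / (2 × 3.2 × 10^-10) = 147.83 million years.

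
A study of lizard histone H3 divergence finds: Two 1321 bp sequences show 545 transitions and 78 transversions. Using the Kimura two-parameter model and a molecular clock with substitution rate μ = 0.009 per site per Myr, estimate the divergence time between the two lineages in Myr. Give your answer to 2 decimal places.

61.63

P = 545/1321 ≈ 0.412566 and Q = 78/1321 ≈ 0.059046.
Under the Kimura two-parameter model, d = −½ ln(1 − 2P − Q) − ¼ ln(1 − 2Q).
1 − 2P − Q = 0.115822, giving −½ ln(0.115822) = 1.077850.
1 − 2Q = 0.881908, giving −¼ ln(0.881908) = 0.031417.
d = 1.077850 + 0.031417 = 1.109267.
Under a molecular clock d = 2μt, so t = d/(2μ) = 1.109267 / (2 × 0.009) = 61.63 Myr.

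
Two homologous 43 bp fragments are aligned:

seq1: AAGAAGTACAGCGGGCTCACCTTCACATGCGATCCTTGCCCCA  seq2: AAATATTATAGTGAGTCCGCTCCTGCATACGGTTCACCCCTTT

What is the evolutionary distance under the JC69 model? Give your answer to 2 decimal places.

0.94

The sequences differ at 23 of 43 sites, so p = 23/43 ≈ 0.534884.
d = −(3/4) ln(1 − 4p/3) = −0.75 ln(1 − 0.713179) = −0.75 ln(0.286821)
  = −0.75 × (-1.248897) = 0.936673 substitutions/site.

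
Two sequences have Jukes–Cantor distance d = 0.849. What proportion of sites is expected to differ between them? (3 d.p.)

0.508

p = (3/4)(1 − e^(−4d/3)) = 0.75 × (1 − e^(-1.132)) = 0.75 × (1 − 0.322388) = 0.508209.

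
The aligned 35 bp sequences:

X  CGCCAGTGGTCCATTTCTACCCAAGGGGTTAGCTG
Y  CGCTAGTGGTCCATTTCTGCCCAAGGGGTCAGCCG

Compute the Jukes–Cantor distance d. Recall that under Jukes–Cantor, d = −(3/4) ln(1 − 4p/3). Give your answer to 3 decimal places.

The sequences differ at 4 of 35 sites (4, 19, 30, 34), so p = 4/35 ≈ 0.114286.
d = −(3/4) ln(1 − 4p/3) = −0.75 ln(1 − 0.152381) = −0.75 ln(0.847619)
  = −0.75 × (-0.165324) = 0.123993 substitutions/site.

0.124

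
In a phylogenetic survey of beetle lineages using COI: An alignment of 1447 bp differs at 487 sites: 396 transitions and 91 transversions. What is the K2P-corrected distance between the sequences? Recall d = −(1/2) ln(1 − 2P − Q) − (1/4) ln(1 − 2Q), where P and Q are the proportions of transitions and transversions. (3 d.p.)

P = 396/1447 ≈ 0.27367 and Q = 91/1447 ≈ 0.062889.
Under the Kimura two-parameter model, d = −½ ln(1 − 2P − Q) − ¼ ln(1 − 2Q).
1 − 2P − Q = 0.389771, giving −½ ln(0.389771) = 0.471098.
1 − 2Q = 0.874222, giving −¼ ln(0.874222) = 0.033605.
d = 0.471098 + 0.033605 = 0.504703.

0.505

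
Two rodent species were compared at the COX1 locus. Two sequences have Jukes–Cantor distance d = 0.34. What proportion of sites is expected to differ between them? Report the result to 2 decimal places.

p = (3/4)(1 − e^(−4d/3)) = 0.75 × (1 − e^(-0.453333)) = 0.75 × (1 − 0.635506) = 0.273371.

0.27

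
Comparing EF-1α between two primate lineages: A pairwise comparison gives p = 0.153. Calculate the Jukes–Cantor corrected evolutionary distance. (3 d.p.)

d = −(3/4) ln(1 − 4p/3) = −0.75 ln(1 − 0.204) = −0.75 ln(0.796)
  = −0.75 × (-0.228156) = 0.171117 substitutions/site.

0.171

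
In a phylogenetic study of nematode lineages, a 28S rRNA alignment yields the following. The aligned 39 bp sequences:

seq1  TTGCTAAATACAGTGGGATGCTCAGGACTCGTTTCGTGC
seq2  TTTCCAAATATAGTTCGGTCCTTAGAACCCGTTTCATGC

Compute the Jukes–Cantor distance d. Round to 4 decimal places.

The sequences differ at 11 of 39 sites, so p = 11/39 ≈ 0.282051.
d = −(3/4) ln(1 − 4p/3) = −0.75 ln(1 − 0.376068) = −0.75 ln(0.623932)
  = −0.75 × (-0.471714) = 0.353786 substitutions/site.

0.3538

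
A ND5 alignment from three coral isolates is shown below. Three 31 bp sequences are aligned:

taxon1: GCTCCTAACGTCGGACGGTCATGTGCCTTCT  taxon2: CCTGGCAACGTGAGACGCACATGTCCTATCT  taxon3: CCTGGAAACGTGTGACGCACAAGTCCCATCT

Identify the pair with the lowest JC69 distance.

taxon2 and taxon3

taxon1–taxon2: 11/31 differ, p = 0.355, d = 0.481.
taxon1–taxon3: 11/31 differ, p = 0.355, d = 0.481.
taxon2–taxon3: 4/31 differ, p = 0.129, d = 0.142.
The smallest distance is between taxon2 and taxon3.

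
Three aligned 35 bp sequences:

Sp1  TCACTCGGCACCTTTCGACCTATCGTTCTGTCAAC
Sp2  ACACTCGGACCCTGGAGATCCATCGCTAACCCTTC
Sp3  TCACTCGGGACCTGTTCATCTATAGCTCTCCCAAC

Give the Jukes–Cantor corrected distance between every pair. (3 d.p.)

d(Sp1,Sp2) = 0.635, d(Sp1,Sp3) = 0.315, d(Sp2,Sp3) = 0.458

Sp1–Sp2: 15/35 sites differ → p ≈ 0.428571, d = −0.75 ln(1 − 0.571428) = 0.635472 ≈ 0.635.
Sp1–Sp3: 9/35 sites differ → p ≈ 0.257143, d = −0.75 ln(1 − 0.342857) = 0.314890 ≈ 0.315.
Sp2–Sp3: 12/35 sites differ → p ≈ 0.342857, d = −0.75 ln(1 − 0.457143) = 0.458182 ≈ 0.458.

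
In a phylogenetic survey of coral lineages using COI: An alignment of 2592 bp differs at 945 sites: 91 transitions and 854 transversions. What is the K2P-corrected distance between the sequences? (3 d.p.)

0.524

P = 91/2592 ≈ 0.035108 and Q = 854/2592 ≈ 0.329475.
Under the Kimura two-parameter model, d = −½ ln(1 − 2P − Q) − ¼ ln(1 − 2Q).
1 − 2P − Q = 0.600309, giving −½ ln(0.600309) = 0.255155.
1 − 2Q = 0.34105, giving −¼ ln(0.34105) = 0.268932.
d = 0.255155 + 0.268932 = 0.524087.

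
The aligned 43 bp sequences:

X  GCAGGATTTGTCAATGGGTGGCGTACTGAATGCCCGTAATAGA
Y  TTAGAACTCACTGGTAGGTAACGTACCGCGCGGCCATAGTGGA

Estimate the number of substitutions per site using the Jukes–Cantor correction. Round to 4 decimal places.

The sequences differ at 21 of 43 sites, so p = 21/43 ≈ 0.488372.
d = −(3/4) ln(1 − 4p/3) = −0.75 ln(1 − 0.651163) = −0.75 ln(0.348837)
  = −0.75 × (-1.053151) = 0.789863 substitutions/site.

0.7899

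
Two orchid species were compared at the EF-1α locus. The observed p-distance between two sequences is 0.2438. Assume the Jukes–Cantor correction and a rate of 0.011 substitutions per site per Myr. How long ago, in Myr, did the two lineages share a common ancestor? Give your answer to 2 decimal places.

d = −(3/4) ln(1 − 4p/3) = −0.75 ln(1 − 0.325067) = −0.75 ln(0.674933)
  = −0.75 × (-0.393142) = 0.294857 substitutions/site.
Under a molecular clock d = 2μt, so t = d/(2μ) = 0.294857 / (2 × 0.011) = 13.40 Myr.

13.40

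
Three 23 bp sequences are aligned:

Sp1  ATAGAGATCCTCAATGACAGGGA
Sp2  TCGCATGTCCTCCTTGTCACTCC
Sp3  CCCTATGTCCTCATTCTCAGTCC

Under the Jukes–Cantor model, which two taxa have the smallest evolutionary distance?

Sp1–Sp2: 13/23 differ, p = 0.565, d = 1.051.
Sp1–Sp3: 12/23 differ, p = 0.522, d = 0.892.
Sp2–Sp3: 6/23 differ, p = 0.261, d = 0.321.
The smallest distance is between Sp2 and Sp3.

Sp2 and Sp3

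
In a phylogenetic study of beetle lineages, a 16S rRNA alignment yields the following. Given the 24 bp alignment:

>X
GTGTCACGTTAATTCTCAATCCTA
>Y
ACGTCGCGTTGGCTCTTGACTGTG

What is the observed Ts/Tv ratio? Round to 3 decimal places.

11.000

Transitions are A↔G and C↔T; transversions are all other mismatches.
Transitions: 11. Transversions: 1.
R = 11/1 = 11.000.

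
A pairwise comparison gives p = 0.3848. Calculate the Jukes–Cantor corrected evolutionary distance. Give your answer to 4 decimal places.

0.5397

d = −(3/4) ln(1 − 4p/3) = −0.75 ln(1 − 0.513067) = −0.75 ln(0.486933)
  = −0.75 × (-0.719629) = 0.539722 substitutions/site.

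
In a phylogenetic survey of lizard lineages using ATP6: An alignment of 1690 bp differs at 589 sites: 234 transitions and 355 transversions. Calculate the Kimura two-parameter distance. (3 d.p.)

0.470

P = 234/1690 ≈ 0.138462 and Q = 355/1690 ≈ 0.210059.
Under the Kimura two-parameter model, d = −½ ln(1 − 2P − Q) − ¼ ln(1 − 2Q).
1 − 2P − Q = 0.513017, giving −½ ln(0.513017) = 0.333723.
1 − 2Q = 0.579882, giving −¼ ln(0.579882) = 0.136233.
d = 0.333723 + 0.136233 = 0.469956.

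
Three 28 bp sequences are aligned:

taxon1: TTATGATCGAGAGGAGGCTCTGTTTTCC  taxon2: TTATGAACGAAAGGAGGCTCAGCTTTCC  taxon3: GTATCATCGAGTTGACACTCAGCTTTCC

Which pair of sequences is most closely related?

taxon1 and taxon2

taxon1–taxon2: 4/28 differ, p = 0.143, d = 0.158.
taxon1–taxon3: 8/28 differ, p = 0.286, d = 0.360.
taxon2–taxon3: 8/28 differ, p = 0.286, d = 0.360.
The smallest distance is between taxon1 and taxon2.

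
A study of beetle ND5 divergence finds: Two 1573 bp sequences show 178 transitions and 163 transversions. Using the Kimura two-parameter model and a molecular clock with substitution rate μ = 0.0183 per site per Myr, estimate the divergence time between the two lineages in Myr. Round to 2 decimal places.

P = 178/1573 ≈ 0.11316 and Q = 163/1573 ≈ 0.103624.
Under the Kimura two-parameter model, d = −½ ln(1 − 2P − Q) − ¼ ln(1 − 2Q).
1 − 2P − Q = 0.670056, giving −½ ln(0.670056) = 0.200197.
1 − 2Q = 0.792752, giving −¼ ln(0.792752) = 0.058061.
d = 0.200197 + 0.058061 = 0.258258.
Under a molecular clock d = 2μt, so t = d/(2μ) = 0.258258 / (2 × 0.0183) = 7.06 Myr.

7.06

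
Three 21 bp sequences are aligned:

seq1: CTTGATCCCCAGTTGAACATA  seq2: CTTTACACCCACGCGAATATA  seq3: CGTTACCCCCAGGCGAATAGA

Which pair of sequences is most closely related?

seq1–seq2: 7/21 differ, p = 0.333, d = 0.441.
seq1–seq3: 7/21 differ, p = 0.333, d = 0.441.
seq2–seq3: 4/21 differ, p = 0.190, d = 0.220.
The smallest distance is between seq2 and seq3.

seq2 and seq3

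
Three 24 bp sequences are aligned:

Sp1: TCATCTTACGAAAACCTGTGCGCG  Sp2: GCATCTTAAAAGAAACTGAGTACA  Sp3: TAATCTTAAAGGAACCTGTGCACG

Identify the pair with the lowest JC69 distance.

Sp1 and Sp3

Sp1–Sp2: 9/24 differ, p = 0.375, d = 0.520.
Sp1–Sp3: 6/24 differ, p = 0.250, d = 0.304.
Sp2–Sp3: 7/24 differ, p = 0.292, d = 0.369.
The smallest distance is between Sp1 and Sp3.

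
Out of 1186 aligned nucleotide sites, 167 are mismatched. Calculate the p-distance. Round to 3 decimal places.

0.141

p = 167/1186 = 0.140809… ≈ 0.141 (to 3 d.p.).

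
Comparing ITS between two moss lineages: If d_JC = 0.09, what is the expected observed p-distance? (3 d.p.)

p = (3/4)(1 − e^(−4d/3)) = 0.75 × (1 − e^(-0.12)) = 0.75 × (1 − 0.886920) = 0.084810.

0.085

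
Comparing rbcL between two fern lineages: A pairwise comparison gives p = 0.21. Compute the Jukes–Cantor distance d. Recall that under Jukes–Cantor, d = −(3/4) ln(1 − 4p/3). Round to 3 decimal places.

0.246

d = −(3/4) ln(1 − 4p/3) = −0.75 ln(1 − 0.28) = −0.75 ln(0.72)
  = −0.75 × (-0.328504) = 0.246378 substitutions/site.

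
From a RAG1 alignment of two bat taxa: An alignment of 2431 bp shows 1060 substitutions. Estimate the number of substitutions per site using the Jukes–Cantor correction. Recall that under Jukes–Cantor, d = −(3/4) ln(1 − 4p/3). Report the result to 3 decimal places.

0.653

p = 1060/2431 ≈ 0.436035.
d = −(3/4) ln(1 − 4p/3) = −0.75 ln(1 − 0.58138) = −0.75 ln(0.41862)
  = −0.75 × (-0.870792) = 0.653094 substitutions/site.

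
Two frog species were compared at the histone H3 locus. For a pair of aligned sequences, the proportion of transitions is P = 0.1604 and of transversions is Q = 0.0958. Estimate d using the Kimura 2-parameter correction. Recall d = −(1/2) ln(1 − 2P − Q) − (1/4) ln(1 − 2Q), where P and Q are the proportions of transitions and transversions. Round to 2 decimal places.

0.32

Under the Kimura two-parameter model, d = −½ ln(1 − 2P − Q) − ¼ ln(1 − 2Q).
1 − 2P − Q = 0.5834, giving −½ ln(0.5834) = 0.269441.
1 − 2Q = 0.8084, giving −¼ ln(0.8084) = 0.053175.
d = 0.269441 + 0.053175 = 0.322616.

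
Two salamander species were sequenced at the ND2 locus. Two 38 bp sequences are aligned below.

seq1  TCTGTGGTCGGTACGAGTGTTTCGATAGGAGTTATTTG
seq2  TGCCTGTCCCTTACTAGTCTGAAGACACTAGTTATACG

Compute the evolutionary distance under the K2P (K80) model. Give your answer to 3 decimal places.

Of 38 sites, 4 differences are transitions and 13 are transversions, so P = 4/38 ≈ 0.105263 and Q = 13/38 ≈ 0.342105.
Under the Kimura two-parameter model, d = −½ ln(1 − 2P − Q) − ¼ ln(1 − 2Q).
1 − 2P − Q = 0.447369, giving −½ ln(0.447369) = 0.402186.
1 − 2Q = 0.31579, giving −¼ ln(0.31579) = 0.288169.
d = 0.402186 + 0.288169 = 0.690355.

0.690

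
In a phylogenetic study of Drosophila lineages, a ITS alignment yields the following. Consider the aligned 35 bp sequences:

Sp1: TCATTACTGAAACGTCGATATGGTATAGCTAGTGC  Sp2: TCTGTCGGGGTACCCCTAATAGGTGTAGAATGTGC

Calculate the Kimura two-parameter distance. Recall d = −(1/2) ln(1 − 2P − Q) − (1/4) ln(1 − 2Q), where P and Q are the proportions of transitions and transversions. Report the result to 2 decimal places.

0.83

Of 35 sites, 3 differences are transitions and 14 are transversions, so P = 3/35 ≈ 0.085714 and Q = 14/35 = 0.4.
Under the Kimura two-parameter model, d = −½ ln(1 − 2P − Q) − ¼ ln(1 − 2Q).
1 − 2P − Q = 0.428572, giving −½ ln(0.428572) = 0.423648.
1 − 2Q = 0.2, giving −¼ ln(0.2) = 0.402359.
d = 0.423648 + 0.402359 = 0.826007.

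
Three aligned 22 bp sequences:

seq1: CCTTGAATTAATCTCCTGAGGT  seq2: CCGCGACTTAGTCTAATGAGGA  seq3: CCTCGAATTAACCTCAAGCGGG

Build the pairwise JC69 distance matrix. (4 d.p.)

seq1–seq2: 7/22 sites differ → p ≈ 0.318182, d = −0.75 ln(1 − 0.424243) = 0.414052 ≈ 0.4141.
seq1–seq3: 6/22 sites differ → p ≈ 0.272727, d = −0.75 ln(1 − 0.363636) = 0.338988 ≈ 0.3390.
seq2–seq3: 8/22 sites differ → p ≈ 0.363636, d = −0.75 ln(1 − 0.484848) = 0.497470 ≈ 0.4975.

d(seq1,seq2) = 0.4141, d(seq1,seq3) = 0.3390, d(seq2,seq3) = 0.4975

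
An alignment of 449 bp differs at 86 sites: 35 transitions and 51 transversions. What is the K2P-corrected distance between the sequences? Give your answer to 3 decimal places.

0.221

P = 35/449 ≈ 0.077951 and Q = 51/449 ≈ 0.113586.
Under the Kimura two-parameter model, d = −½ ln(1 − 2P − Q) − ¼ ln(1 − 2Q).
1 − 2P − Q = 0.730512, giving −½ ln(0.730512) = 0.157005.
1 − 2Q = 0.772828, giving −¼ ln(0.772828) = 0.064425.
d = 0.157005 + 0.064425 = 0.221430.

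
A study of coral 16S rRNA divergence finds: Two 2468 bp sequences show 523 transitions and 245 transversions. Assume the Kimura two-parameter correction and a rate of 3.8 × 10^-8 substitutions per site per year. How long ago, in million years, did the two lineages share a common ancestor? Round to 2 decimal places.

P = 523/2468 ≈ 0.211912 and Q = 245/2468 ≈ 0.099271.
Under the Kimura two-parameter model, d = −½ ln(1 − 2P − Q) − ¼ ln(1 − 2Q).
1 − 2P − Q = 0.476905, giving −½ ln(0.476905) = 0.370219.
1 − 2Q = 0.801458, giving −¼ ln(0.801458) = 0.055331.
d = 0.370219 + 0.055331 = 0.425550.
Under a molecular clock d = 2μt, so t = d/(2μ) = 0.425550 / (2 × 3.8 × 10^-8) = 5.60 million years.

5.60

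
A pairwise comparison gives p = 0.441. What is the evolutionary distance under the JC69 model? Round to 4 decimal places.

d = −(3/4) ln(1 − 4p/3) = −0.75 ln(1 − 0.588) = −0.75 ln(0.412)
  = −0.75 × (-0.886732) = 0.665049 substitutions/site.

0.6650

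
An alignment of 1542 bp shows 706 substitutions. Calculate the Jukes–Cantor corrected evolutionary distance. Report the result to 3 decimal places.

0.707

p = 706/1542 ≈ 0.457847.
d = −(3/4) ln(1 − 4p/3) = −0.75 ln(1 − 0.610463) = −0.75 ln(0.389537)
  = −0.75 × (-0.942796) = 0.707097 substitutions/site.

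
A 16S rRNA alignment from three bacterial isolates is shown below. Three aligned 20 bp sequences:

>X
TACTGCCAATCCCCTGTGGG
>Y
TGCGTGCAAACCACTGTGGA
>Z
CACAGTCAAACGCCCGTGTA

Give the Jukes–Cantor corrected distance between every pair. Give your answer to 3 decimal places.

X–Y: 7/20 sites differ → p = 0.35, d = −0.75 ln(1 − 0.466667) = 0.471457 ≈ 0.471.
X–Z: 8/20 sites differ → p = 0.4, d = −0.75 ln(1 − 0.533333) = 0.571605 ≈ 0.572.
Y–Z: 9/20 sites differ → p = 0.45, d = −0.75 ln(1 − 0.6) = 0.687218 ≈ 0.687.

d(X,Y) = 0.471, d(X,Z) = 0.572, d(Y,Z) = 0.687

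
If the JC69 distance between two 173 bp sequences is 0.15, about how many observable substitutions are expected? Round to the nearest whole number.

24

Invert JC69: p = (3/4)(1 − e^(−4d/3)) = 0.75 × (1 − e^(-0.2)) = 0.75 × (1 − 0.818731) = 0.135952.
Expected differing sites = pL ≈ 0.135952 × 173 = 23.519696 ≈ 24.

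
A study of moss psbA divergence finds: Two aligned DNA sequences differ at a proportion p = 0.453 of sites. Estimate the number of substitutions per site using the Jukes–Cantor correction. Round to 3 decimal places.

0.695

d = −(3/4) ln(1 − 4p/3) = −0.75 ln(1 − 0.604) = −0.75 ln(0.396)
  = −0.75 × (-0.926341) = 0.694756 substitutions/site.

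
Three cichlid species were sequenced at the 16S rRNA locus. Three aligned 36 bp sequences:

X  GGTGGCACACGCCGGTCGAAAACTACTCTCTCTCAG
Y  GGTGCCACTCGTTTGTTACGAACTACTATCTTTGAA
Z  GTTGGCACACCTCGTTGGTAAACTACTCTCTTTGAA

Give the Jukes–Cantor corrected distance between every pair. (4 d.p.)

d(X,Y) = 0.4926, d(X,Z) = 0.3041, d(Y,Z) = 0.4408

X–Y: 13/36 sites differ → p ≈ 0.361111, d = −0.75 ln(1 − 0.481481) = 0.492584 ≈ 0.4926.
X–Z: 9/36 sites differ → p = 0.25, d = −0.75 ln(1 − 0.333333) = 0.304098 ≈ 0.3041.
Y–Z: 12/36 sites differ → p ≈ 0.333333, d = −0.75 ln(1 − 0.444444) = 0.440839 ≈ 0.4408.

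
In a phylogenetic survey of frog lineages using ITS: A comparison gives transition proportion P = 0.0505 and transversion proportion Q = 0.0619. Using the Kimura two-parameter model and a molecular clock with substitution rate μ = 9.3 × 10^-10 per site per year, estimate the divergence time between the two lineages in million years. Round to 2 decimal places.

Under the Kimura two-parameter model, d = −½ ln(1 − 2P − Q) − ¼ ln(1 − 2Q).
1 − 2P − Q = 0.8371, giving −½ ln(0.8371) = 0.088906.
1 − 2Q = 0.8762, giving −¼ ln(0.8762) = 0.033040.
d = 0.088906 + 0.033040 = 0.121946.
Under a molecular clock d = 2μt, so t = d/(2μ) = 0.121946 / (2 × 9.3 × 10^-10) = 65.56 million years.

65.56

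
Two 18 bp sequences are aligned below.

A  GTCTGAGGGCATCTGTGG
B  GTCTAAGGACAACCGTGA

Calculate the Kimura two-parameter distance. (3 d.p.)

Of 18 sites, 4 differences are transitions and 1 are transversions, so P = 4/18 ≈ 0.222222 and Q = 1/18 ≈ 0.055556.
Under the Kimura two-parameter model, d = −½ ln(1 − 2P − Q) − ¼ ln(1 − 2Q).
1 − 2P − Q = 0.5, giving −½ ln(0.5) = 0.346574.
1 − 2Q = 0.888888, giving −¼ ln(0.888888) = 0.029446.
d = 0.346574 + 0.029446 = 0.376020.

0.376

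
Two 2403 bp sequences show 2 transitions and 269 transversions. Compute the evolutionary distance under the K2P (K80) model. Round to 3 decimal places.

0.124

P = 2/2403 ≈ 0.000832 and Q = 269/2403 ≈ 0.111943.
Under the Kimura two-parameter model, d = −½ ln(1 − 2P − Q) − ¼ ln(1 − 2Q).
1 − 2P − Q = 0.886393, giving −½ ln(0.886393) = 0.060297.
1 − 2Q = 0.776114, giving −¼ ln(0.776114) = 0.063364.
d = 0.060297 + 0.063364 = 0.123661.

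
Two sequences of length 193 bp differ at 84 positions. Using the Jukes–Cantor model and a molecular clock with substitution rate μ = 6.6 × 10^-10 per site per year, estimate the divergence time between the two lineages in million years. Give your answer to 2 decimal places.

p = 84/193 ≈ 0.435233.
d = −(3/4) ln(1 − 4p/3) = −0.75 ln(1 − 0.580311) = −0.75 ln(0.419689)
  = −0.75 × (-0.868241) = 0.651181 substitutions/site.
Under a molecular clock d = 2μt, so t = d/(2μ) = 0.651181 / (2 × 6.6 × 10^-10) = 493.32 million years.

493.32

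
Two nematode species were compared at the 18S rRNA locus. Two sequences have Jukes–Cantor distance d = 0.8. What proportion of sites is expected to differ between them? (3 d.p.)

0.492

p = (3/4)(1 − e^(−4d/3)) = 0.75 × (1 − e^(-1.066667)) = 0.75 × (1 − 0.344154) = 0.491885.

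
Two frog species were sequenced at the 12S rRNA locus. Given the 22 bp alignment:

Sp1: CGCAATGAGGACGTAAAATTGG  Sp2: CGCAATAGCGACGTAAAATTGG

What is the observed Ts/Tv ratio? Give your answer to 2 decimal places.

Transitions are A↔G and C↔T; transversions are all other mismatches.
Transitions: 2. Transversions: 1.
R = 2/1 = 2.00.

2.00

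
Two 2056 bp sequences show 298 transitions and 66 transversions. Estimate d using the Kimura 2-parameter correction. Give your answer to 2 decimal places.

P = 298/2056 ≈ 0.144942 and Q = 66/2056 ≈ 0.032101.
Under the Kimura two-parameter model, d = −½ ln(1 − 2P − Q) − ¼ ln(1 − 2Q).
1 − 2P − Q = 0.678015, giving −½ ln(0.678015) = 0.194293.
1 − 2Q = 0.935798, giving −¼ ln(0.935798) = 0.016589.
d = 0.194293 + 0.016589 = 0.210882.

0.21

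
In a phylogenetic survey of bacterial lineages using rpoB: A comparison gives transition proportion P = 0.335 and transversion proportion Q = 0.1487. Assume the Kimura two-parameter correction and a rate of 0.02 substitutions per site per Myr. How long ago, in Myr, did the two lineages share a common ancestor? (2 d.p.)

Under the Kimura two-parameter model, d = −½ ln(1 − 2P − Q) − ¼ ln(1 − 2Q).
1 − 2P − Q = 0.1813, giving −½ ln(0.1813) = 0.853801.
1 − 2Q = 0.7026, giving −¼ ln(0.7026) = 0.088242.
d = 0.853801 + 0.088242 = 0.942043.
Under a molecular clock d = 2μt, so t = d/(2μ) = 0.942043 / (2 × 0.02) = 23.55 Myr.

23.55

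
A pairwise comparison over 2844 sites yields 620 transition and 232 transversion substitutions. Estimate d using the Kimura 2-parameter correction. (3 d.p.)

P = 620/2844 ≈ 0.218003 and Q = 232/2844 ≈ 0.081575.
Under the Kimura two-parameter model, d = −½ ln(1 − 2P − Q) − ¼ ln(1 − 2Q).
1 − 2P − Q = 0.482419, giving −½ ln(0.482419) = 0.364471.
1 − 2Q = 0.83685, giving −¼ ln(0.83685) = 0.044528.
d = 0.364471 + 0.044528 = 0.408999.

0.409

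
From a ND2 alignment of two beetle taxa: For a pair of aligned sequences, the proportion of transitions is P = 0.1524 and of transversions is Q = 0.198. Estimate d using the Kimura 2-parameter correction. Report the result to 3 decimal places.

Under the Kimura two-parameter model, d = −½ ln(1 − 2P − Q) − ¼ ln(1 − 2Q).
1 − 2P − Q = 0.4972, giving −½ ln(0.4972) = 0.349381.
1 − 2Q = 0.604, giving −¼ ln(0.604) = 0.126045.
d = 0.349381 + 0.126045 = 0.475426.

0.475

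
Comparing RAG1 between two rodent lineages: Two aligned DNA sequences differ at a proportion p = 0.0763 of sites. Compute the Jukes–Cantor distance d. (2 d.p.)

0.08

d = −(3/4) ln(1 − 4p/3) = −0.75 ln(1 − 0.101733) = −0.75 ln(0.898267)
  = −0.75 × (-0.107288) = 0.080466 substitutions/site.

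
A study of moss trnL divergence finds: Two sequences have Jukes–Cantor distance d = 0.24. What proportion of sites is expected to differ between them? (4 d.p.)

0.2054

p = (3/4)(1 − e^(−4d/3)) = 0.75 × (1 − e^(-0.32)) = 0.75 × (1 − 0.726149) = 0.205388.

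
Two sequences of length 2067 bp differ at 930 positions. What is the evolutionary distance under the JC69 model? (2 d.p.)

p = 930/2067 ≈ 0.449927.
d = −(3/4) ln(1 − 4p/3) = −0.75 ln(1 − 0.599903) = −0.75 ln(0.400097)
  = −0.75 × (-0.916048) = 0.687036 substitutions/site.

0.69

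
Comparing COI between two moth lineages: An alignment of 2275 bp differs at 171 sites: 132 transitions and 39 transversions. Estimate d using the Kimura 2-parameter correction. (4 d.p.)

P = 132/2275 ≈ 0.058022 and Q = 39/2275 ≈ 0.017143.
Under the Kimura two-parameter model, d = −½ ln(1 − 2P − Q) − ¼ ln(1 − 2Q).
1 − 2P − Q = 0.866813, giving −½ ln(0.866813) = 0.071466.
1 − 2Q = 0.965714, giving −¼ ln(0.965714) = 0.008722.
d = 0.071466 + 0.008722 = 0.080188.

0.0802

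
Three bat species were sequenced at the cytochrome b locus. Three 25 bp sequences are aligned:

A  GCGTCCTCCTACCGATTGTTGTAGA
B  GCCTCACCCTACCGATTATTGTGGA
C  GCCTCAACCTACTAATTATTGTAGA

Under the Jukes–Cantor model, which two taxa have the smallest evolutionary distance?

A–B: 5/25 differ, p = 0.200, d = 0.233.
A–C: 6/25 differ, p = 0.240, d = 0.289.
B–C: 4/25 differ, p = 0.160, d = 0.180.
The smallest distance is between B and C.

B and C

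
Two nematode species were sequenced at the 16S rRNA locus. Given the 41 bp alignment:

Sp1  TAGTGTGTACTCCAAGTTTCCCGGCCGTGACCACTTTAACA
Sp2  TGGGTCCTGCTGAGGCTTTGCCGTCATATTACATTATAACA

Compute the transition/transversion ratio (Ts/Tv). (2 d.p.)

Transitions are A↔G and C↔T; transversions are all other mismatches.
Transitions: 6. Transversions: 15.
R = 6/15 = 0.40.

0.40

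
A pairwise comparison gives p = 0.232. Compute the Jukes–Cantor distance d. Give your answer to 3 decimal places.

d = −(3/4) ln(1 − 4p/3) = −0.75 ln(1 − 0.309333) = −0.75 ln(0.690667)
  = −0.75 × (-0.370097) = 0.277573 substitutions/site.

0.278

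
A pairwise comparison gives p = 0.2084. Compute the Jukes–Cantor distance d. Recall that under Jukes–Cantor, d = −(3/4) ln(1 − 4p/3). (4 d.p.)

d = −(3/4) ln(1 − 4p/3) = −0.75 ln(1 − 0.277867) = −0.75 ln(0.722133)
  = −0.75 × (-0.325546) = 0.244160 substitutions/site.

0.2442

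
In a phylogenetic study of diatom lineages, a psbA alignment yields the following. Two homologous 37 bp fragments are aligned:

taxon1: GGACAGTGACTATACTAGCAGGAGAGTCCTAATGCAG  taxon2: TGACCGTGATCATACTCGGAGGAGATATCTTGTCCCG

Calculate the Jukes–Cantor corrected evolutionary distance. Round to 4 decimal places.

0.4740

The sequences differ at 13 of 37 sites, so p = 13/37 ≈ 0.351351.
d = −(3/4) ln(1 − 4p/3) = −0.75 ln(1 − 0.468468) = −0.75 ln(0.531532)
  = −0.75 × (-0.631992) = 0.473994 substitutions/site.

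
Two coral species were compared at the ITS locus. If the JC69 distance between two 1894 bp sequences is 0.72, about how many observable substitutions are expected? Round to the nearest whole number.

877

Invert JC69: p = (3/4)(1 − e^(−4d/3)) = 0.75 × (1 − e^(-0.96)) = 0.75 × (1 − 0.382893) = 0.462830.
Expected differing sites = pL ≈ 0.462830 × 1894 = 876.60002 ≈ 877.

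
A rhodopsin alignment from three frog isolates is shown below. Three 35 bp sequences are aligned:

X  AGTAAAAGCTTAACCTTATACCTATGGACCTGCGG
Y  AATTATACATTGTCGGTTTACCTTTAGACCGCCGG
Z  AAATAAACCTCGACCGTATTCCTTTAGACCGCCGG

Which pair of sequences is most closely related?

Y and Z

X–Y: 14/35 differ, p = 0.400, d = 0.572.
X–Z: 12/35 differ, p = 0.343, d = 0.458.
Y–Z: 8/35 differ, p = 0.229, d = 0.273.
The smallest distance is between Y and Z.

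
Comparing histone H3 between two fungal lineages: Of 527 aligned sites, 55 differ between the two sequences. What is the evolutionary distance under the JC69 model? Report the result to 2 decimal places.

0.11

p = 55/527 ≈ 0.104364.
d = −(3/4) ln(1 − 4p/3) = −0.75 ln(1 − 0.139152) = −0.75 ln(0.860848)
  = −0.75 × (-0.149837) = 0.112378 substitutions/site.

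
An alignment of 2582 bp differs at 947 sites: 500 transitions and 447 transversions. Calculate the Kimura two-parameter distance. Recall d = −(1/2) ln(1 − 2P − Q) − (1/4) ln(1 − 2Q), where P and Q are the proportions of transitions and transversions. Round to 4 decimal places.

0.5172

P = 500/2582 ≈ 0.193648 and Q = 447/2582 ≈ 0.173122.
Under the Kimura two-parameter model, d = −½ ln(1 − 2P − Q) − ¼ ln(1 − 2Q).
1 − 2P − Q = 0.439582, giving −½ ln(0.439582) = 0.410966.
1 − 2Q = 0.653756, giving −¼ ln(0.653756) = 0.106255.
d = 0.410966 + 0.106255 = 0.517221.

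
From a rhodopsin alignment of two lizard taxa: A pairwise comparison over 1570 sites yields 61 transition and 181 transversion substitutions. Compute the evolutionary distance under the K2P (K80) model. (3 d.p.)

0.173

P = 61/1570 ≈ 0.038854 and Q = 181/1570 ≈ 0.115287.
Under the Kimura two-parameter model, d = −½ ln(1 − 2P − Q) − ¼ ln(1 − 2Q).
1 − 2P − Q = 0.807005, giving −½ ln(0.807005) = 0.107213.
1 − 2Q = 0.769426, giving −¼ ln(0.769426) = 0.065528.
d = 0.107213 + 0.065528 = 0.172741.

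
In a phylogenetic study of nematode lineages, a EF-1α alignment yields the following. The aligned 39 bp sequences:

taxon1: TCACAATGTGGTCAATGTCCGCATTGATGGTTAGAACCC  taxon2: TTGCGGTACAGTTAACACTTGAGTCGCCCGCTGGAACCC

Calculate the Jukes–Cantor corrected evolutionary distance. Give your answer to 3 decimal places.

0.949

The sequences differ at 21 of 39 sites, so p = 21/39 ≈ 0.538462.
d = −(3/4) ln(1 − 4p/3) = −0.75 ln(1 − 0.717949) = −0.75 ln(0.282051)
  = −0.75 × (-1.265667) = 0.949250 substitutions/site.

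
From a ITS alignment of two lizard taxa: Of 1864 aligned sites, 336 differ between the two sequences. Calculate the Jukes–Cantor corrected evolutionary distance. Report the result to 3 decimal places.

0.206

p = 336/1864 ≈ 0.180258.
d = −(3/4) ln(1 − 4p/3) = −0.75 ln(1 − 0.240344) = −0.75 ln(0.759656)
  = −0.75 × (-0.274890) = 0.206168 substitutions/site.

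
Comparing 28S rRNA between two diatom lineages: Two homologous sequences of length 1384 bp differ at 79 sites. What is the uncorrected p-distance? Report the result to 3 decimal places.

0.057

p = 79/1384 = 0.057080… ≈ 0.057 (to 3 d.p.).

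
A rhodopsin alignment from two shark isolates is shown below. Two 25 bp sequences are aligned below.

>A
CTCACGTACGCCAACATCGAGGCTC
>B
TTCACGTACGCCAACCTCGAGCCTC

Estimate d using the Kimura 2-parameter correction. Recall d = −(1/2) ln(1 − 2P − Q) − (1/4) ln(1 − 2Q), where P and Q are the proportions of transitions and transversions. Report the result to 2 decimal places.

0.13

Of 25 sites, 1 differences are transitions and 2 are transversions, so P = 1/25 = 0.04 and Q = 2/25 = 0.08.
Under the Kimura two-parameter model, d = −½ ln(1 − 2P − Q) − ¼ ln(1 − 2Q).
1 − 2P − Q = 0.84, giving −½ ln(0.84) = 0.087177.
1 − 2Q = 0.84, giving −¼ ln(0.84) = 0.043588.
d = 0.087177 + 0.043588 = 0.130765.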